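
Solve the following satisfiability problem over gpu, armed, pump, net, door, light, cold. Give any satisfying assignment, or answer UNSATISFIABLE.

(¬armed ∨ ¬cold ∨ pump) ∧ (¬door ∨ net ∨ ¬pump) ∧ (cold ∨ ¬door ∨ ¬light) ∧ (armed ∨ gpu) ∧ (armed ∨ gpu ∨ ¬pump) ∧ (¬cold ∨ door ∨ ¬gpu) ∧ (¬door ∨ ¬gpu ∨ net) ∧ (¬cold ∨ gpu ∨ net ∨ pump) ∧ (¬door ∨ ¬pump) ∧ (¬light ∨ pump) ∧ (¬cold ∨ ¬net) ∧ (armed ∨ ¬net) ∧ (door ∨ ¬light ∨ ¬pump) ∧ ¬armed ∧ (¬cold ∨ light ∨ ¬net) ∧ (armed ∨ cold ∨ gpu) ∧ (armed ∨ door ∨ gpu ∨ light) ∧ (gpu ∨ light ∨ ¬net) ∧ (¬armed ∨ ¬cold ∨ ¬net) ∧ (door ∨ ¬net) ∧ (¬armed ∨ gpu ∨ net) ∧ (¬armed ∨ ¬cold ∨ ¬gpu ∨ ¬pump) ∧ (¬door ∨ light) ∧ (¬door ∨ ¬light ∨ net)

gpu=T; armed=F; pump=F; net=F; door=F; light=F; cold=F

Unit clause (¬armed) forces armed = False.
In (armed ∨ gpu) only gpu is left, so gpu = True.
In (armed ∨ ¬net) only ¬net is left, so net = False.
In (¬door ∨ ¬gpu ∨ net) only ¬door is left, so door = False.
In (¬cold ∨ door ∨ ¬gpu) only ¬cold is left, so cold = False.
Set pump = False.
  then (¬light ∨ pump) forces light = False.
All clauses satisfied.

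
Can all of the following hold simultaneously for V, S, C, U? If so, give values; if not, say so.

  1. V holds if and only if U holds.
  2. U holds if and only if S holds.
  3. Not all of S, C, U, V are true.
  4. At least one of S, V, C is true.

V: False; S: False; C: True; U: False

  (1) V=F, U=F — same ✓
  (2) U=F, S=F — same ✓
  (3) {S, C, U, V}: 1/4 true — not all ✓
  (4) {S, V, C}: 1 true — at least one ✓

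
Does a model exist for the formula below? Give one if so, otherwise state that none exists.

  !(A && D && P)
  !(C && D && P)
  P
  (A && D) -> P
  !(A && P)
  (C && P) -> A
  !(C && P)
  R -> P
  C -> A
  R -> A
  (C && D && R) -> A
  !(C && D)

A: False, D: False, P: True, C: False, R: False

Unit clause (P) forces P = True.
In (!A || !P) only !A is left, so A = False.
In (!C || !P) only !C is left, so C = False.
In (A || !R) only !R is left, so R = False.
Set D = False.
All clauses satisfied.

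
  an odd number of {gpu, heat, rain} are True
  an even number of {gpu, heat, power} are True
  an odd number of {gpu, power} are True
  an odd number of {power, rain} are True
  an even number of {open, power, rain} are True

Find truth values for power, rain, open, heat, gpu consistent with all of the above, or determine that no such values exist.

power=F, rain=T, open=T, heat=T, gpu=T

{gpu, heat, rain}: 3 true → odd ✓
{gpu, heat, power}: 2 true → even ✓
{gpu, power}: 1 true → odd ✓
{power, rain}: 1 true → odd ✓
{open, power, rain}: 2 true → even ✓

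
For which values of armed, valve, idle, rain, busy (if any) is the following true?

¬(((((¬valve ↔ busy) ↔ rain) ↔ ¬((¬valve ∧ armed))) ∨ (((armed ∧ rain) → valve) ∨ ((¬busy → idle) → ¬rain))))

armed=T, valve=F, idle=F, rain=T, busy=T

  ¬(((((¬valve ↔ busy) ↔ rain) ↔ ¬((¬valve ∧ armed))) ∨ (((armed ∧ rain) → valve) ∨ ((¬busy → idle) → ¬rain)))) = True
    (((¬valve ↔ busy) ↔ rain) ↔ ¬((¬valve ∧ armed))) ∨ (((armed ∧ rain) → valve) ∨ ((¬busy → idle) → ¬rain)) = False
      ((¬valve ↔ busy) ↔ rain) ↔ ¬((¬valve ∧ armed)) = False
        (¬valve ↔ busy) ↔ rain = True
          ¬valve ↔ busy = True
            ¬valve = True
        ¬((¬valve ∧ armed)) = False
          ¬valve ∧ armed = True
            ¬valve = True
      ((armed ∧ rain) → valve) ∨ ((¬busy → idle) → ¬rain) = False
        (armed ∧ rain) → valve = False
          armed ∧ rain = True
        (¬busy → idle) → ¬rain = False
          ¬busy → idle = True
            ¬busy = False
          ¬rain = False
The formula evaluates to True.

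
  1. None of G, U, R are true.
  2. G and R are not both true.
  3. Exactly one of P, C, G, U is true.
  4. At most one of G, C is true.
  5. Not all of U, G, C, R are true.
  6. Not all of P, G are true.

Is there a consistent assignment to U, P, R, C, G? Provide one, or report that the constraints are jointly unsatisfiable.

U = False, P = False, R = False, C = True, G = False

  (1) {G, U, R}: 0 true — none ✓
  (2) G=F, R=F — not both ✓
  (3) {P, C, G, U}: 1 true — exactly one ✓
  (4) {G, C}: 1 true — at most one ✓
  (5) {U, G, C, R}: 1/4 true — not all ✓
  (6) {P, G}: 0/2 true — not all ✓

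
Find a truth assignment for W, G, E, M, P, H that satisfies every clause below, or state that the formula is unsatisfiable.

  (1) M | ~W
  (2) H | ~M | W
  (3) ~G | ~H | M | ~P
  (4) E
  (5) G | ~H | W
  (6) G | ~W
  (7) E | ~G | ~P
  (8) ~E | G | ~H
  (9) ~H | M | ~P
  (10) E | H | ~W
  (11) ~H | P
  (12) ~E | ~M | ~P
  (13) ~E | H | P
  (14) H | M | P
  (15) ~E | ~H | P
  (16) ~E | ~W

Unit clause (E) forces E = True.
In (~E | ~W) only ~W is left, so W = False.
Set G = True.
Try M = True:
  (H | ~M | W) forces H = True.
  (~H | P) forces P = True.
  clause (~E | ~M | ~P) is falsified — backtrack.
So M = False.
Set P = True.
  then (~G | ~H | M | ~P) forces H = False.
All clauses satisfied.

W=F, G=T, E=T, M=F, P=T, H=F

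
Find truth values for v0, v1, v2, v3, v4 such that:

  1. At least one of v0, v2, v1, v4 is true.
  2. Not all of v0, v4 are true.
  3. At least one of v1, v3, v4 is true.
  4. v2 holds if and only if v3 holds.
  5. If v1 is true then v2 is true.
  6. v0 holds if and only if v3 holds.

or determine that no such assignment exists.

v0 = True, v1 = True, v2 = True, v3 = True, v4 = False

  (1) {v0, v2, v1, v4}: 3 true — at least one ✓
  (2) {v0, v4}: 1/2 true — not all ✓
  (3) {v1, v3, v4}: 2 true — at least one ✓
  (4) v2=T, v3=T — same ✓
  (5) v1=T ⇒ v2: T ✓
  (6) v0=T, v3=T — same ✓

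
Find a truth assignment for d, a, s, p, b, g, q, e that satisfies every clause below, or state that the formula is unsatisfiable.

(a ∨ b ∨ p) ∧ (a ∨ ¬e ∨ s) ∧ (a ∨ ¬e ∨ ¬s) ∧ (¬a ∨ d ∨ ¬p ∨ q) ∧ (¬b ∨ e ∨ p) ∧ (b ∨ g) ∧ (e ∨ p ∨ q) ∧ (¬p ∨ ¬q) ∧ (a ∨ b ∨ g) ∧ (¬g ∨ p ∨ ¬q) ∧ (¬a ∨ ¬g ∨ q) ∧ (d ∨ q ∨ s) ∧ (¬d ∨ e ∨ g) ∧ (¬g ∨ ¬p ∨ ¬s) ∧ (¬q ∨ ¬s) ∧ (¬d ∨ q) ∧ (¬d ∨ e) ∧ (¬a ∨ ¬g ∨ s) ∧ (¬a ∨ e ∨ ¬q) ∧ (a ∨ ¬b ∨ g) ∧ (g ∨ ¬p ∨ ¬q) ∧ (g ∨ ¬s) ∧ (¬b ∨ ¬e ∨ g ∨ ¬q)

Case q = True:
  (¬p ∨ ¬q) forces p = False.
  (¬g ∨ p ∨ ¬q) forces g = False.
  (b ∨ g) forces b = True.
  (¬b ∨ e ∨ p) forces e = True.
  Clause (¬b ∨ ¬e ∨ g ∨ ¬q) is falsified — contradiction.
Case q = False:
  (¬d ∨ q) forces d = False.
  (d ∨ q ∨ s) forces s = True.
  (g ∨ ¬s) forces g = True.
  (¬a ∨ ¬g ∨ q) forces a = False.
  (a ∨ ¬e ∨ ¬s) forces e = False.
  (e ∨ p ∨ q) forces p = True.
  Clause (¬g ∨ ¬p ∨ ¬s) is falsified — contradiction.
Both cases fail, so the formula is unsatisfiable.

UNSATISFIABLE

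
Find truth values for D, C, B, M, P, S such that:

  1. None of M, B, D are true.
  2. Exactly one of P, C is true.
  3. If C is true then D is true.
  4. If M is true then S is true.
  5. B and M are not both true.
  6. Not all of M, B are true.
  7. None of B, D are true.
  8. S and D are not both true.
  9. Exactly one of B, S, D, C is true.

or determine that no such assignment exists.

D: False, C: False, B: False, M: False, P: True, S: True

  (1) {M, B, D}: 0 true — none ✓
  (2) {P, C}: 1 true — exactly one ✓
  (3) C=F ⇒ D: vacuous ✓
  (4) M=F ⇒ S: vacuous ✓
  (5) B=F, M=F — not both ✓
  (6) {M, B}: 0/2 true — not all ✓
  (7) {B, D}: 0 true — none ✓
  (8) S=T, D=F — not both ✓
  (9) {B, S, D, C}: 1 true — exactly one ✓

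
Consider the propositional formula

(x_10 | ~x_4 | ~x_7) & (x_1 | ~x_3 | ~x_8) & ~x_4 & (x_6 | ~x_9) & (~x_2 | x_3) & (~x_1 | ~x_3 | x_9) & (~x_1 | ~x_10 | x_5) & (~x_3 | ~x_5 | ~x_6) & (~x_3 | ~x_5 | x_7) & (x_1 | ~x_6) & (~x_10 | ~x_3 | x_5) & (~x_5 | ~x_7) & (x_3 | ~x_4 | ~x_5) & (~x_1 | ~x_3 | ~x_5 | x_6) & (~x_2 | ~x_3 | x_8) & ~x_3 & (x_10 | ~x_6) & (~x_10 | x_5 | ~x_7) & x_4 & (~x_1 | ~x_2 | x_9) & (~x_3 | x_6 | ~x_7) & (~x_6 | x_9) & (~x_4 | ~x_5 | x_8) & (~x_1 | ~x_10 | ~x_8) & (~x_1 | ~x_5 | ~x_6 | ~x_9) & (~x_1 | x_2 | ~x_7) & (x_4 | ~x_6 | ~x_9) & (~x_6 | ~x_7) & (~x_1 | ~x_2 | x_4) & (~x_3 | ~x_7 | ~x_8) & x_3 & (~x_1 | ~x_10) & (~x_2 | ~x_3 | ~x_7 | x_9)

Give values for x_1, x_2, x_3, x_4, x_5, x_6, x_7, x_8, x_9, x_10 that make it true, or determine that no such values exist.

Unsatisfiable

Case x_3 = True:
  Clause (~x_3) is falsified — contradiction.
Case x_3 = False:
  Clause (x_3) is falsified — contradiction.
Both cases fail, so the formula is unsatisfiable.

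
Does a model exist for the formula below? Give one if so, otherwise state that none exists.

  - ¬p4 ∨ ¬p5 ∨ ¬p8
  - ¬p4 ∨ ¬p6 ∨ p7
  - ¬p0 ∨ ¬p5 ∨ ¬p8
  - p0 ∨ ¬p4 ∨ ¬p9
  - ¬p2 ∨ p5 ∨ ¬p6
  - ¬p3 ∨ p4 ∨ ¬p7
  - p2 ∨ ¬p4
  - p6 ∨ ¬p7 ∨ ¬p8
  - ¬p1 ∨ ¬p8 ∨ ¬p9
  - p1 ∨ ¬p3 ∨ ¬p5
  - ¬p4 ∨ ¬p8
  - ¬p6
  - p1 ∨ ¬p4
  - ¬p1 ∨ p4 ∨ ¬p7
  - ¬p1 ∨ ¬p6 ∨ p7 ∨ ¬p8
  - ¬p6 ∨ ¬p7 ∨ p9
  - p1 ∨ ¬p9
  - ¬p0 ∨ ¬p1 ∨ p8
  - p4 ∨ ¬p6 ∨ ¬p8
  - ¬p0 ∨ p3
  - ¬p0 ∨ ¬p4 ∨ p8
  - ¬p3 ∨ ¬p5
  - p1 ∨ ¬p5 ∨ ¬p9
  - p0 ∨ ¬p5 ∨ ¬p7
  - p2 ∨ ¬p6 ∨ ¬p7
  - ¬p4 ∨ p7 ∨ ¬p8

p0: False, p1: True, p2: False, p3: False, p4: False, p5: True, p6: False, p7: False, p8: False, p9: True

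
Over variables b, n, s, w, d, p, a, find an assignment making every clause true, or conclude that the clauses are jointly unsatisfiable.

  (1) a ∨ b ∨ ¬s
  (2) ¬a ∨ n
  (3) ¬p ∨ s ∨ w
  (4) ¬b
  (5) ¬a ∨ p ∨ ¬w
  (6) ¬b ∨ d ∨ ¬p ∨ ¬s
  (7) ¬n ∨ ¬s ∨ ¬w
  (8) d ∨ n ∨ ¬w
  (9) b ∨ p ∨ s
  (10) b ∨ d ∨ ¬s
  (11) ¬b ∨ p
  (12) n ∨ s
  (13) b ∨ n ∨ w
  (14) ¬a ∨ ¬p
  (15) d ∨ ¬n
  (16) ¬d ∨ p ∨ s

b = False, n = True, s = True, w = False, d = True, p = False, a = True

Unit clause (¬b) forces b = False.
Try n = False:
  (¬a ∨ n) forces a = False.
  (a ∨ b ∨ ¬s) forces s = False.
  clause (n ∨ s) is falsified — backtrack.
So n = True.
  then (d ∨ ¬n) forces d = True.
Set s = True.
  then (a ∨ b ∨ ¬s) forces a = True.
  then (¬n ∨ ¬s ∨ ¬w) forces w = False.
  then (¬a ∨ ¬p) forces p = False.
All clauses satisfied.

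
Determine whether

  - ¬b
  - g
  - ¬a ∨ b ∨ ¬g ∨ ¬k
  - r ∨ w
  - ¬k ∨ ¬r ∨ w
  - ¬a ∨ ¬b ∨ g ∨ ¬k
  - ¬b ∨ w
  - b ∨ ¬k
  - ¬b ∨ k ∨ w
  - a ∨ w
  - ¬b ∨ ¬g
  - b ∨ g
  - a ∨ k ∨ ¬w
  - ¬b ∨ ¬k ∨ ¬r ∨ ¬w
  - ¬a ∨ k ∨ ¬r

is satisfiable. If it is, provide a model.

Unit clause (¬b) forces b = False.
Unit clause (g) forces g = True.
In (b ∨ ¬k) only ¬k is left, so k = False.
Try w = False:
  (r ∨ w) forces r = True.
  (a ∨ w) forces a = True.
  clause (¬a ∨ k ∨ ¬r) is falsified — backtrack.
So w = True.
  then (a ∨ k ∨ ¬w) forces a = True.
  then (¬a ∨ k ∨ ¬r) forces r = False.
All clauses satisfied.

b=F, k=F, w=T, g=T, r=F, a=T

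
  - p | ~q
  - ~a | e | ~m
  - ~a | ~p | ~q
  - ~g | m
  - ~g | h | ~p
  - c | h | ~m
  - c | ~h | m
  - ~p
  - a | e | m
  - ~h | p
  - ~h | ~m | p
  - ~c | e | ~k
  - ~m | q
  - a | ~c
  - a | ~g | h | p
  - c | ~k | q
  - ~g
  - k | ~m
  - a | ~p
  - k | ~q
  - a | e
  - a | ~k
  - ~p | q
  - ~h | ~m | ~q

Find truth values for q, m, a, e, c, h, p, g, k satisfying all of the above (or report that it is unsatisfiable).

Unit clause (~p) forces p = False.
In (~h | p) only ~h is left, so h = False.
Unit clause (~g) forces g = False.
In (p | ~q) only ~q is left, so q = False.
In (~m | q) only ~m is left, so m = False.
Set a = True.
Set e = True.
Set c = True.
Set k = False.
All clauses satisfied.

q = False, m = False, a = True, e = True, c = True, h = False, p = False, g = False, k = False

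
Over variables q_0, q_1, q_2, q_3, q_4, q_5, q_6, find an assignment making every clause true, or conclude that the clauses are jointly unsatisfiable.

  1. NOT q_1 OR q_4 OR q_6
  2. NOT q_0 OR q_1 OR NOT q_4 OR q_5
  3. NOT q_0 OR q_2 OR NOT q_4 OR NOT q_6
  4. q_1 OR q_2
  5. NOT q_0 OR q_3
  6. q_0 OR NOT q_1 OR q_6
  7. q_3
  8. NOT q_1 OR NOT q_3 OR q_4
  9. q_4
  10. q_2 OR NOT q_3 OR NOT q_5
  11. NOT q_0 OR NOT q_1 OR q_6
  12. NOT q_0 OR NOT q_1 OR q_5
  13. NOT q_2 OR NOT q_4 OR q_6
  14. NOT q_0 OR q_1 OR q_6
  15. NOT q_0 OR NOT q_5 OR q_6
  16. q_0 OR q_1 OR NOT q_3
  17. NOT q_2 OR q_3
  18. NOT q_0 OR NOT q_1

q_0: False, q_1: True, q_2: True, q_3: True, q_4: True, q_5: False, q_6: True

Unit clause (q_3) forces q_3 = True.
Unit clause (q_4) forces q_4 = True.
Set q_0 = False.
  then (q_0 OR q_1 OR NOT q_3) forces q_1 = True.
  then (q_0 OR NOT q_1 OR q_6) forces q_6 = True.
Set q_2 = True.
Set q_5 = False.
All clauses satisfied.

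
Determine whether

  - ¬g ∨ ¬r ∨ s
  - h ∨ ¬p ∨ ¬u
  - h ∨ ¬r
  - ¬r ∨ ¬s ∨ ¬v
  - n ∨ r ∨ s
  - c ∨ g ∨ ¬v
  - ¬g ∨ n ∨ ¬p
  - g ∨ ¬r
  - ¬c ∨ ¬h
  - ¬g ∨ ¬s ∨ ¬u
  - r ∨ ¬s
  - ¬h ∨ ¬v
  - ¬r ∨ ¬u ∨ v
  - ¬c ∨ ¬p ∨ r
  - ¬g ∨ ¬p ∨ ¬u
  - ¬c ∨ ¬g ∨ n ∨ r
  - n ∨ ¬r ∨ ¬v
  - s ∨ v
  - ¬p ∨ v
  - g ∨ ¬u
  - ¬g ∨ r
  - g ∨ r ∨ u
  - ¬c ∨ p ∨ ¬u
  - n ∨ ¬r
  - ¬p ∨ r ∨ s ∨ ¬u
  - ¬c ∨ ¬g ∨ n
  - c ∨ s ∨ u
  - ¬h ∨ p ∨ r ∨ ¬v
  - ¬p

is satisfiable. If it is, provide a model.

g = True; r = True; c = False; v = False; s = True; u = False; n = True; h = True; p = False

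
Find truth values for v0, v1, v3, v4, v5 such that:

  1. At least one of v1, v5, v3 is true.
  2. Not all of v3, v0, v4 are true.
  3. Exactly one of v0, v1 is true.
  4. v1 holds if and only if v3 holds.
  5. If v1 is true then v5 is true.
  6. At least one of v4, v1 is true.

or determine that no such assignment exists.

v0=T; v1=F; v3=F; v4=T; v5=T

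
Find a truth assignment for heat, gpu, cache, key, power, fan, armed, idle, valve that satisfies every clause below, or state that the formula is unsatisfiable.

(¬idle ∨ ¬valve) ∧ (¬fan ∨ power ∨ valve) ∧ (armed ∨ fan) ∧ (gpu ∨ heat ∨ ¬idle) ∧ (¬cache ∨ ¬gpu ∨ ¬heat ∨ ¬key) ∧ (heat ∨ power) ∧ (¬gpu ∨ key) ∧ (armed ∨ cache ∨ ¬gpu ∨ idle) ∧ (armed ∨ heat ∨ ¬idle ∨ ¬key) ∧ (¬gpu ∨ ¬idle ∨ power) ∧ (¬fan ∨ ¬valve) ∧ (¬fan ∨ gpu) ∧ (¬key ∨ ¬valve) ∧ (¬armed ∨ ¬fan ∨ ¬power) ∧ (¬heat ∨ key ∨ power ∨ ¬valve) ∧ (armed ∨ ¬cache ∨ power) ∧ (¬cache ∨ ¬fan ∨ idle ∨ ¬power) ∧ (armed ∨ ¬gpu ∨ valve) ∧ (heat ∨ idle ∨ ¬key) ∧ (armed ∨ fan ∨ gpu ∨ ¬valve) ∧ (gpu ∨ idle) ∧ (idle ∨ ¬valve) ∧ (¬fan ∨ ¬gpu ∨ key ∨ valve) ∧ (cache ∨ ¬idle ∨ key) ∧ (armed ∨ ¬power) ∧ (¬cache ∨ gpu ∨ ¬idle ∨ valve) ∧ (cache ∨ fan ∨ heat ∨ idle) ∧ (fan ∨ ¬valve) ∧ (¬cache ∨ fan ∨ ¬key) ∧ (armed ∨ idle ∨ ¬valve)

heat=T, gpu=T, cache=F, key=T, power=T, fan=F, armed=T, idle=T, valve=F

Set heat = True.
Set gpu = True.
  then (¬gpu ∨ key) forces key = True.
  then (¬key ∨ ¬valve) forces valve = False.
  then (armed ∨ ¬gpu ∨ valve) forces armed = True.
  then (¬cache ∨ ¬gpu ∨ ¬heat ∨ ¬key) forces cache = False.
Set power = True.
  then (¬armed ∨ ¬fan ∨ ¬power) forces fan = False.
Set idle = True.
All clauses satisfied.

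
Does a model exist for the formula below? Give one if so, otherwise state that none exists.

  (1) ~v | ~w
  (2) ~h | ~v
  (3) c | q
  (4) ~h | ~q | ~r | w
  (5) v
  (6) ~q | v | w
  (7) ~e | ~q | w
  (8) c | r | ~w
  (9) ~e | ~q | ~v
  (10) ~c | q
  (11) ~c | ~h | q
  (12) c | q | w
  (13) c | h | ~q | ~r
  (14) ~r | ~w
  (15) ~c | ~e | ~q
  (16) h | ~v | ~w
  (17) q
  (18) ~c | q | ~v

Unit clause (v) forces v = True.
Unit clause (q) forces q = True.
In (~v | ~w) only ~w is left, so w = False.
In (~h | ~v) only ~h is left, so h = False.
In (~e | ~q | w) only ~e is left, so e = False.
Set c = False.
  then (c | h | ~q | ~r) forces r = False.
All clauses satisfied.

v = True, h = False, e = False, c = False, q = True, r = False, w = False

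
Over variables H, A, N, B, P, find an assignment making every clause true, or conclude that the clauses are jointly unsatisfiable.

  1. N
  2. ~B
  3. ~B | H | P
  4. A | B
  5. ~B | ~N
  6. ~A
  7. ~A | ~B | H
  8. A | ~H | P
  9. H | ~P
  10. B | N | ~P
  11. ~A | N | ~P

Unsatisfiable — no assignment works.

Case A = True:
  Clause (~A) is falsified — contradiction.
Case A = False:
  (N) forces N = True.
  (~B) forces B = False.
  Clause (A | B) is falsified — contradiction.
Both cases fail, so the formula is unsatisfiable.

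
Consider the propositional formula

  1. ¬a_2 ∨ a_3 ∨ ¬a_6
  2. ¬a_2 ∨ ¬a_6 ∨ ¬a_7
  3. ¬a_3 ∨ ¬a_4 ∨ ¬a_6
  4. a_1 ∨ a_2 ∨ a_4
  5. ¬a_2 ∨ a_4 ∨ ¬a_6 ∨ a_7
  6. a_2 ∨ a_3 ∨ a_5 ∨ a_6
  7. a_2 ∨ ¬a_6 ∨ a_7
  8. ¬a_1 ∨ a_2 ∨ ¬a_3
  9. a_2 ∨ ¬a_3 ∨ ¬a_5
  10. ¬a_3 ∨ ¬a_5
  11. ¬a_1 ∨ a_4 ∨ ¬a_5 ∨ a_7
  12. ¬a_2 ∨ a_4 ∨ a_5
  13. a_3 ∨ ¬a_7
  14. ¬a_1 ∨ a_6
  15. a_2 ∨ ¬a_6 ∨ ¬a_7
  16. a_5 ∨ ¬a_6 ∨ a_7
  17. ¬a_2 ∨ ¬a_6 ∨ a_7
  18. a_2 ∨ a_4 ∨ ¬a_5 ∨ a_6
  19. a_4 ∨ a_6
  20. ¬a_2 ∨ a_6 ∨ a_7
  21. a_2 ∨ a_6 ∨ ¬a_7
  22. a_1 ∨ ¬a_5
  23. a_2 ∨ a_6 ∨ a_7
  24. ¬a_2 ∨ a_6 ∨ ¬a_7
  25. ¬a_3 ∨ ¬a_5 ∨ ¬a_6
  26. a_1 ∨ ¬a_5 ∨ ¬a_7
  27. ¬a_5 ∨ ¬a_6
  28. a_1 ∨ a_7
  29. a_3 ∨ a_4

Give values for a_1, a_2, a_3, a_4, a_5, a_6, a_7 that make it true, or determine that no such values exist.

Unsatisfiable — no assignment works.

Case a_6 = True:
  (¬a_5 ∨ ¬a_6) forces a_5 = False.
  (a_5 ∨ ¬a_6 ∨ a_7) forces a_7 = True.
  (¬a_2 ∨ ¬a_6 ∨ ¬a_7) forces a_2 = False.
  Clause (a_2 ∨ ¬a_6 ∨ ¬a_7) is falsified — contradiction.
Case a_6 = False:
  (¬a_1 ∨ a_6) forces a_1 = False.
  (a_4 ∨ a_6) forces a_4 = True.
  (a_1 ∨ ¬a_5) forces a_5 = False.
  (a_1 ∨ a_7) forces a_7 = True.
  (a_3 ∨ ¬a_7) forces a_3 = True.
  (a_2 ∨ a_6 ∨ ¬a_7) forces a_2 = True.
  Clause (¬a_2 ∨ a_6 ∨ ¬a_7) is falsified — contradiction.
Both cases fail, so the formula is unsatisfiable.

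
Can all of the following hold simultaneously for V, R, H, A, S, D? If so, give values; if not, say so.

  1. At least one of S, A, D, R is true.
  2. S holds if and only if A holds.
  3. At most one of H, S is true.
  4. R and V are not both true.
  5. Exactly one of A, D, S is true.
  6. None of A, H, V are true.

V=F, R=T, H=F, A=F, S=F, D=T

  (1) {S, A, D, R}: 2 true — at least one ✓
  (2) S=F, A=F — same ✓
  (3) {H, S}: 0 true — at most one ✓
  (4) R=T, V=F — not both ✓
  (5) {A, D, S}: 1 true — exactly one ✓
  (6) {A, H, V}: 0 true — none ✓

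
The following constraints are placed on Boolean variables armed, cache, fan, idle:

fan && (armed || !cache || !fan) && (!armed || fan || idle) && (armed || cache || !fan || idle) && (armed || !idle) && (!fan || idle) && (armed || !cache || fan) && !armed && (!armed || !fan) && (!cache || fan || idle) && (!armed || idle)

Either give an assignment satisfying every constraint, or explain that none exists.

No satisfying assignment exists.

Case fan = True:
  (!fan || idle) forces idle = True.
  (armed || !idle) forces armed = True.
  Clause (!armed) is falsified — contradiction.
Case fan = False:
  Clause (fan) is falsified — contradiction.
Both cases fail, so the formula is unsatisfiable.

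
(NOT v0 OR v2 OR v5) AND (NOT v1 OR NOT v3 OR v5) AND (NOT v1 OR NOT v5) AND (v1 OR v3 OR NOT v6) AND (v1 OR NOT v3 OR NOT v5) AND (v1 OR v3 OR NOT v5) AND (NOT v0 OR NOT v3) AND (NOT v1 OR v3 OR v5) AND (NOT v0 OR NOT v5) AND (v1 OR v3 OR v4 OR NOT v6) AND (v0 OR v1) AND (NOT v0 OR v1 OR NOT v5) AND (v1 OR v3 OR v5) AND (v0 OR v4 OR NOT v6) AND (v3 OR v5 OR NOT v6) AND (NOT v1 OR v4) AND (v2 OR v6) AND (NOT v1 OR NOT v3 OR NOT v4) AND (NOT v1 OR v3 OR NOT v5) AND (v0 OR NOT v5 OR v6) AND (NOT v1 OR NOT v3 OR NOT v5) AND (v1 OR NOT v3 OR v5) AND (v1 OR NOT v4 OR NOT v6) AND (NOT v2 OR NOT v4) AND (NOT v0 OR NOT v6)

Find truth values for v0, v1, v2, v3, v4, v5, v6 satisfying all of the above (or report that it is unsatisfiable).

The formula is unsatisfiable.

Case v1 = True:
  (NOT v1 OR NOT v5) forces v5 = False.
  (NOT v1 OR NOT v3 OR v5) forces v3 = False.
  Clause (NOT v1 OR v3 OR v5) is falsified — contradiction.
Case v1 = False:
  (v0 OR v1) forces v0 = True.
  (NOT v0 OR NOT v3) forces v3 = False.
  (v1 OR v3 OR NOT v6) forces v6 = False.
  (v1 OR v3 OR NOT v5) forces v5 = False.
  Clause (v1 OR v3 OR v5) is falsified — contradiction.
Both cases fail, so the formula is unsatisfiable.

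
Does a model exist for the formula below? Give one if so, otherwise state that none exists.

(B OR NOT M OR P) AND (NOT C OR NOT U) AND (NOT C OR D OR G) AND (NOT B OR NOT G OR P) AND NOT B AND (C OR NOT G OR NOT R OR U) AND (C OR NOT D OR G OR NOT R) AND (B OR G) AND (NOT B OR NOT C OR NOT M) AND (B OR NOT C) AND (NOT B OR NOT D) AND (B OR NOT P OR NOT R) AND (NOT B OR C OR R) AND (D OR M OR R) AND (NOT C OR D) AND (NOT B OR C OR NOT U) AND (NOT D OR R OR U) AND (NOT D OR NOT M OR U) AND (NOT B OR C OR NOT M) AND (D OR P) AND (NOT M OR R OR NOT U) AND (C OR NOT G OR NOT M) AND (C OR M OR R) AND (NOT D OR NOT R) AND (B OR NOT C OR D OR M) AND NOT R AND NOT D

Case R = True:
  Clause (NOT R) is falsified — contradiction.
Case R = False:
  (NOT B) forces B = False.
  (B OR G) forces G = True.
  (B OR NOT C) forces C = False.
  (C OR NOT G OR NOT M) forces M = False.
  Clause (C OR M OR R) is falsified — contradiction.
Both cases fail, so the formula is unsatisfiable.

UNSATISFIABLE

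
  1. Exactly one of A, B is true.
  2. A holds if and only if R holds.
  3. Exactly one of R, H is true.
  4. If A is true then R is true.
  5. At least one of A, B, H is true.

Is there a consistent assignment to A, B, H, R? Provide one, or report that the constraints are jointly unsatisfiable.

A = False; B = True; H = True; R = False

  (1) {A, B}: 1 true — exactly one ✓
  (2) A=F, R=F — same ✓
  (3) {R, H}: 1 true — exactly one ✓
  (4) A=F ⇒ R: vacuous ✓
  (5) {A, B, H}: 2 true — at least one ✓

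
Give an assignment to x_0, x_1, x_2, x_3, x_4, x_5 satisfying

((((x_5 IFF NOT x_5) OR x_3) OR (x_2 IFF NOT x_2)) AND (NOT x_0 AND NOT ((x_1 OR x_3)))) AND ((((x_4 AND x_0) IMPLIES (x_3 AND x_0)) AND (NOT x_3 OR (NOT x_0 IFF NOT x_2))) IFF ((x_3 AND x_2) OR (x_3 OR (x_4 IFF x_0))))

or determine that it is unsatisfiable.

No satisfying assignment exists.

Case x_3 = True: the conjunct NOT ((x_1 OR x_3)) becomes NOT ((x_1 OR True)) = False.
Case x_3 = False: the formula simplifies to (((x_5 IFF NOT x_5) OR (x_2 IFF NOT x_2)) AND (NOT x_0 AND NOT x_1)) AND (NOT ((x_4 AND x_0)) IFF (x_4 IFF x_0)).
  x_0 = True: the conjunct NOT x_0 is False.
  x_0 = False: simplifies to (((x_5 IFF NOT x_5) OR (x_2 IFF NOT x_2)) AND NOT x_1) AND NOT x_4.
    x_1 = True: the conjunct NOT x_1 is False.
    x_1 = False: simplifies to ((x_5 IFF NOT x_5) OR (x_2 IFF NOT x_2)) AND NOT x_4.
      x_4 = True: the conjunct NOT x_4 is False.
      x_4 = False: simplifies to (x_5 IFF NOT x_5) OR (x_2 IFF NOT x_2).
        x_2 = True: simplifies to x_5 IFF NOT x_5.
          x_5 = True: this becomes True IFF NOT True = False.
          x_5 = False: this becomes False IFF NOT False = False.
        x_2 = False: simplifies to x_5 IFF NOT x_5.
          x_5 = True: this becomes True IFF NOT True = False.
          x_5 = False: this becomes False IFF NOT False = False.
Both cases fail — unsatisfiable.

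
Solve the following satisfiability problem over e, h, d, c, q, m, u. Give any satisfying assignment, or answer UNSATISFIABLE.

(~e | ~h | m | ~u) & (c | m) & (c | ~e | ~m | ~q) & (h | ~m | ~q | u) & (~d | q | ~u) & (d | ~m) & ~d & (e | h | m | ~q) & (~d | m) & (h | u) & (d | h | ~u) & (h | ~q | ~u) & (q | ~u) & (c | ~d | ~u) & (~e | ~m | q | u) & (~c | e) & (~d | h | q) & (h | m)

e=T, h=T, d=F, c=T, q=F, m=F, u=F

Unit clause (~d) forces d = False.
In (d | ~m) only ~m is left, so m = False.
In (h | m) only h is left, so h = True.
In (c | m) only c is left, so c = True.
In (~c | e) only e is left, so e = True.
In (~e | ~h | m | ~u) only ~u is left, so u = False.
Set q = False.
All clauses satisfied.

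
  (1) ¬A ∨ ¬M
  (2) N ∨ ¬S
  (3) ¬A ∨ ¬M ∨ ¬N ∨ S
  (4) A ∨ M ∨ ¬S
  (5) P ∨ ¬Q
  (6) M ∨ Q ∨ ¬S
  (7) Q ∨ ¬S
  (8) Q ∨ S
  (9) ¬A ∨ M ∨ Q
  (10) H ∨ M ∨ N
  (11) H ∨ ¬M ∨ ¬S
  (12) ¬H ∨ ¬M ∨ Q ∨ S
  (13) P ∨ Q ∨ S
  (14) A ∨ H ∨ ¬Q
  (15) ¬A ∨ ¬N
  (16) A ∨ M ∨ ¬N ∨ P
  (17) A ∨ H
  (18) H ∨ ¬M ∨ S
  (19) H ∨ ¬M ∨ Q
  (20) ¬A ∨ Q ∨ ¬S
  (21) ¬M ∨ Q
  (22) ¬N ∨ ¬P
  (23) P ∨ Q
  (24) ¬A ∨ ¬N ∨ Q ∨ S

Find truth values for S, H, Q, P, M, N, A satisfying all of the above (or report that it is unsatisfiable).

S = False, H = True, Q = True, P = True, M = False, N = False, A = False

Try S = True:
  (N ∨ ¬S) forces N = True.
  (Q ∨ ¬S) forces Q = True.
  (P ∨ ¬Q) forces P = True.
  clause (¬N ∨ ¬P) is falsified — backtrack.
So S = False.
  then (Q ∨ S) forces Q = True.
  then (P ∨ ¬Q) forces P = True.
  then (¬N ∨ ¬P) forces N = False.
Set H = True.
Set M = False.
Set A = False.
All clauses satisfied.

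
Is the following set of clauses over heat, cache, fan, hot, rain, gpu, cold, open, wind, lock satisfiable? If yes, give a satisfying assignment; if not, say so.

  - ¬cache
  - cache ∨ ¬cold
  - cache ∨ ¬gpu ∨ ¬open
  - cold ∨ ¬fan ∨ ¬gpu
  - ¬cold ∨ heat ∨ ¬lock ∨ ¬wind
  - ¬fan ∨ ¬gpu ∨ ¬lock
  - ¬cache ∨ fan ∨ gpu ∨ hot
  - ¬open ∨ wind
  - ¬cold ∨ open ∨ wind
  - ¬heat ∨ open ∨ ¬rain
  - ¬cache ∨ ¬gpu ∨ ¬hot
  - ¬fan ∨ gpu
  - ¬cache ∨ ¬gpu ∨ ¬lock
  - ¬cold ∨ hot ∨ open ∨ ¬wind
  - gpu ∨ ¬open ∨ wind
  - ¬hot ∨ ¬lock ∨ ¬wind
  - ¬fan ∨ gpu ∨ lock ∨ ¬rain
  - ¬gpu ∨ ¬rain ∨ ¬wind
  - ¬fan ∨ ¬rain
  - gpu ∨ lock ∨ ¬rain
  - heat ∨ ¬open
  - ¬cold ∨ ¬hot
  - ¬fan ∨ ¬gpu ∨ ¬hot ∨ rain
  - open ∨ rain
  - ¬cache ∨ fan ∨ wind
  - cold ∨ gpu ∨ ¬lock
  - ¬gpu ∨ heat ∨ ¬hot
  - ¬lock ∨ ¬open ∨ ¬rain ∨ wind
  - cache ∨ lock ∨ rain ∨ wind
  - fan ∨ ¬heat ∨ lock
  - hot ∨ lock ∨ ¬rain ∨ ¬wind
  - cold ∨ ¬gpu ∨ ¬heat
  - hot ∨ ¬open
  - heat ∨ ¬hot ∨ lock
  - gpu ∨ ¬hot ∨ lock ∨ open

heat = False; cache = False; fan = False; hot = False; rain = True; gpu = True; cold = False; open = False; wind = False; lock = False

Unit clause (¬cache) forces cache = False.
In (cache ∨ ¬cold) only ¬cold is left, so cold = False.
Try heat = True:
  (cold ∨ ¬gpu ∨ ¬heat) forces gpu = False.
  (¬fan ∨ gpu) forces fan = False.
  (cold ∨ gpu ∨ ¬lock) forces lock = False.
  clause (fan ∨ ¬heat ∨ lock) is falsified — backtrack.
So heat = False.
  then (heat ∨ ¬open) forces open = False.
  then (open ∨ rain) forces rain = True.
  then (¬fan ∨ ¬rain) forces fan = False.
Set hot = False.
Set gpu = True.
  then (¬gpu ∨ ¬rain ∨ ¬wind) forces wind = False.
Set lock = False.
All clauses satisfied.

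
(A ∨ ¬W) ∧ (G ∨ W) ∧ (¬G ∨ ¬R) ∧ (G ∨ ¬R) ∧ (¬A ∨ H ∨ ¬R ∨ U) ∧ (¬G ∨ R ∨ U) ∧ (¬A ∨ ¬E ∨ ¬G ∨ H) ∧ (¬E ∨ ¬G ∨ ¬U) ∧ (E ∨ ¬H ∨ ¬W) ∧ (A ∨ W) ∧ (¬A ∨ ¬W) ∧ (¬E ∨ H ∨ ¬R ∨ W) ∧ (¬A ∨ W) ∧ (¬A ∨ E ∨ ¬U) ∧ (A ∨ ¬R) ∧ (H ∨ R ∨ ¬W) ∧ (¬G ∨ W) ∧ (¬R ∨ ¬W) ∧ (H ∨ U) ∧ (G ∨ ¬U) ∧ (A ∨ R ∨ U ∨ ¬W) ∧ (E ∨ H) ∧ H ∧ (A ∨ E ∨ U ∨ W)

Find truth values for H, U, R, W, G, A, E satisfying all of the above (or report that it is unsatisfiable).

Case W = True:
  (A ∨ ¬W) forces A = True.
  Clause (¬A ∨ ¬W) is falsified — contradiction.
Case W = False:
  (G ∨ W) forces G = True.
  Clause (¬G ∨ W) is falsified — contradiction.
Both cases fail, so the formula is unsatisfiable.

The formula is unsatisfiable.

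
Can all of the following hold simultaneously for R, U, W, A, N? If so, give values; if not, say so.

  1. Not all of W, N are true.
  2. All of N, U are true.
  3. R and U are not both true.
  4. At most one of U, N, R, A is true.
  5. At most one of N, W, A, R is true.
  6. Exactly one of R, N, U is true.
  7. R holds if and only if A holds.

UNSATISFIABLE

Case U = True:
  (2) forces N = True.
  Constraint (4) is violated (U=T, N=T) — contradiction.
Case U = False:
  Constraint (2) is violated (U=F) — contradiction.
Both cases fail — unsatisfiable.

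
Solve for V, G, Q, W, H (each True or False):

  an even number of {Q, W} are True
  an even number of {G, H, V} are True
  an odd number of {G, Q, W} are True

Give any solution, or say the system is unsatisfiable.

V = True; G = True; Q = True; W = True; H = False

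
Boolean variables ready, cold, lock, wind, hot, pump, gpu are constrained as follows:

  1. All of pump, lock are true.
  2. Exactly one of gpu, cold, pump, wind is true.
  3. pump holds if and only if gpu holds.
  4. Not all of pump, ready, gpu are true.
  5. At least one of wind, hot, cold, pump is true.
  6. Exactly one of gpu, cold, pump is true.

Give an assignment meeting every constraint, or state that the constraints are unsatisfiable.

UNSATISFIABLE

Case gpu = True:
  (1) forces pump = True.
  Constraint (2) is violated (gpu=T, pump=T) — contradiction.
Case gpu = False:
  (1) forces pump = True.
  Constraint (3) is violated (pump=T, gpu=F) — contradiction.
Both cases fail — unsatisfiable.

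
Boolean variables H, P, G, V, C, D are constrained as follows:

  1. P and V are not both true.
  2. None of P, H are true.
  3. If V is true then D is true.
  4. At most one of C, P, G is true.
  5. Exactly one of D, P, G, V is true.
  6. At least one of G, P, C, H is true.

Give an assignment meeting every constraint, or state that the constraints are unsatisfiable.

H: False, P: False, G: True, V: False, C: False, D: False

  (1) P=F, V=F — not both ✓
  (2) {P, H}: 0 true — none ✓
  (3) V=F ⇒ D: vacuous ✓
  (4) {C, P, G}: 1 true — at most one ✓
  (5) {D, P, G, V}: 1 true — exactly one ✓
  (6) {G, P, C, H}: 1 true — at least one ✓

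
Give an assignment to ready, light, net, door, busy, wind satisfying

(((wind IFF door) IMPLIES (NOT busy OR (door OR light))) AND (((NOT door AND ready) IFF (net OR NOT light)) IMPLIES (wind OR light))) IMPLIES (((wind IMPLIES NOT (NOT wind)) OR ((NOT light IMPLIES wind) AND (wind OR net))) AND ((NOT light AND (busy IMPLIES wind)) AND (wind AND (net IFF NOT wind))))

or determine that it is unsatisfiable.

ready=T, light=F, net=F, door=T, busy=T, wind=T

  (((wind IFF door) IMPLIES (NOT busy OR (door OR light))) AND (((NOT door AND ready) IFF (net OR NOT light)) IMPLIES (wind OR light))) IMPLIES (((wind IMPLIES NOT (NOT wind)) OR ((NOT light IMPLIES wind) AND (wind OR net))) AND ((NOT light AND (busy IMPLIES wind)) AND (wind AND (net IFF NOT wind)))) = True
    ((wind IFF door) IMPLIES (NOT busy OR (door OR light))) AND (((NOT door AND ready) IFF (net OR NOT light)) IMPLIES (wind OR light)) = True
      (wind IFF door) IMPLIES (NOT busy OR (door OR light)) = True
        wind IFF door = True
        NOT busy OR (door OR light) = True
          NOT busy = False
          door OR light = True
      ((NOT door AND ready) IFF (net OR NOT light)) IMPLIES (wind OR light) = True
        (NOT door AND ready) IFF (net OR NOT light) = False
          NOT door AND ready = False
            NOT door = False
          net OR NOT light = True
            NOT light = True
        wind OR light = True
    ((wind IMPLIES NOT (NOT wind)) OR ((NOT light IMPLIES wind) AND (wind OR net))) AND ((NOT light AND (busy IMPLIES wind)) AND (wind AND (net IFF NOT wind))) = True
      (wind IMPLIES NOT (NOT wind)) OR ((NOT light IMPLIES wind) AND (wind OR net)) = True
        wind IMPLIES NOT (NOT wind) = True
          NOT (NOT wind) = True
            NOT wind = False
        (NOT light IMPLIES wind) AND (wind OR net) = True
          NOT light IMPLIES wind = True
            NOT light = True
          wind OR net = True
      (NOT light AND (busy IMPLIES wind)) AND (wind AND (net IFF NOT wind)) = True
        NOT light AND (busy IMPLIES wind) = True
          NOT light = True
          busy IMPLIES wind = True
        wind AND (net IFF NOT wind) = True
          net IFF NOT wind = True
            NOT wind = False
The formula evaluates to True.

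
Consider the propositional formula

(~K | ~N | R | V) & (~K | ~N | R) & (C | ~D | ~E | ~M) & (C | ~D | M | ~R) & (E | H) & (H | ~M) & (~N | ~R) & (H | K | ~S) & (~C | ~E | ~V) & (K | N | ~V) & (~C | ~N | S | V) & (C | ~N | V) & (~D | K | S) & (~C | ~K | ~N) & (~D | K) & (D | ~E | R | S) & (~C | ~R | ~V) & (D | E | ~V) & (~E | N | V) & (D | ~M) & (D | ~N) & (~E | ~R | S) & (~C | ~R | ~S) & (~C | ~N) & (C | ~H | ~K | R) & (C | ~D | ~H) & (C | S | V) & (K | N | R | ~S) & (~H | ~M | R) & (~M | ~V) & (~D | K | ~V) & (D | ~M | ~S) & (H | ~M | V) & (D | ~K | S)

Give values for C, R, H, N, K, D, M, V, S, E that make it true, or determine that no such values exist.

C=F; R=T; H=F; N=F; K=T; D=F; M=F; V=T; S=T; E=T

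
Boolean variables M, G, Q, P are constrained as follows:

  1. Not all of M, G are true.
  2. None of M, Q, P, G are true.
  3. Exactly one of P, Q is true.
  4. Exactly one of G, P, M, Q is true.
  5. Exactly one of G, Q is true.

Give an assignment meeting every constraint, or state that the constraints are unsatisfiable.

Case M = True:
  Constraint (2) is violated (M=T) — contradiction.
Case M = False:
  (2) forces Q = False.
  (2) forces P = False.
  Constraint (3) is violated (P=F, Q=F) — contradiction.
Both cases fail — unsatisfiable.

No satisfying assignment exists.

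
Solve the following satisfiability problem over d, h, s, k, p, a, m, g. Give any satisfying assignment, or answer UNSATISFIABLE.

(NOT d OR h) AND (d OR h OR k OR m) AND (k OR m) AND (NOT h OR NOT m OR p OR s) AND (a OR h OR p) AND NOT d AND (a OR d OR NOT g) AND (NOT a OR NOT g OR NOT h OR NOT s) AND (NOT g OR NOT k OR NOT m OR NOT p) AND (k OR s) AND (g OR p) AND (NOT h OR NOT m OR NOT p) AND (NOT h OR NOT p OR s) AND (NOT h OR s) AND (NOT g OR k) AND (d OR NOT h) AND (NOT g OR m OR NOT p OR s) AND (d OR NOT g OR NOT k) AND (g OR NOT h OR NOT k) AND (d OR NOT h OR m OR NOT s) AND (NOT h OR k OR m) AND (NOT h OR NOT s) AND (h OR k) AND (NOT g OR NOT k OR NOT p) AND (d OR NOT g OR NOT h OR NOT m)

d = False; h = False; s = False; k = True; p = True; a = True; m = False; g = False

Unit clause (NOT d) forces d = False.
In (d OR NOT h) only NOT h is left, so h = False.
In (h OR k) only k is left, so k = True.
In (d OR NOT g OR NOT k) only NOT g is left, so g = False.
In (g OR p) only p is left, so p = True.
Set s = False.
Set a = True.
Set m = False.
All clauses satisfied.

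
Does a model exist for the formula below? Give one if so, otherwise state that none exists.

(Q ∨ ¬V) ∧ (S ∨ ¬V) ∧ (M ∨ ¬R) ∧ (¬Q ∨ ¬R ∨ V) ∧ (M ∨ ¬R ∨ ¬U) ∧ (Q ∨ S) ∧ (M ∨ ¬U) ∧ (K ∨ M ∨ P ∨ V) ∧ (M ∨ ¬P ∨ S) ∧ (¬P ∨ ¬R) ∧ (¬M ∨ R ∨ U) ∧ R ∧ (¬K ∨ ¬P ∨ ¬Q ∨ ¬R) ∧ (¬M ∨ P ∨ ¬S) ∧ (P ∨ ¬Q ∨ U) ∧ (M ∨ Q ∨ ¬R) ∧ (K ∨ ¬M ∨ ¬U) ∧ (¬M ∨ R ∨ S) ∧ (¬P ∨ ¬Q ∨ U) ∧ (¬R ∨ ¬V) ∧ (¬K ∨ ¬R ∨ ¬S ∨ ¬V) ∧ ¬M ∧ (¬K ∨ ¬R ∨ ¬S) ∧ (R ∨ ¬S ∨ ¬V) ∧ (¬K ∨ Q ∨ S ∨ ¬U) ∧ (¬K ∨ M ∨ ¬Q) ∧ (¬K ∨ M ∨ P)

Unsatisfiable

Case M = True:
  Clause (¬M) is falsified — contradiction.
Case M = False:
  (M ∨ ¬R) forces R = False.
  Clause (R) is falsified — contradiction.
Both cases fail, so the formula is unsatisfiable.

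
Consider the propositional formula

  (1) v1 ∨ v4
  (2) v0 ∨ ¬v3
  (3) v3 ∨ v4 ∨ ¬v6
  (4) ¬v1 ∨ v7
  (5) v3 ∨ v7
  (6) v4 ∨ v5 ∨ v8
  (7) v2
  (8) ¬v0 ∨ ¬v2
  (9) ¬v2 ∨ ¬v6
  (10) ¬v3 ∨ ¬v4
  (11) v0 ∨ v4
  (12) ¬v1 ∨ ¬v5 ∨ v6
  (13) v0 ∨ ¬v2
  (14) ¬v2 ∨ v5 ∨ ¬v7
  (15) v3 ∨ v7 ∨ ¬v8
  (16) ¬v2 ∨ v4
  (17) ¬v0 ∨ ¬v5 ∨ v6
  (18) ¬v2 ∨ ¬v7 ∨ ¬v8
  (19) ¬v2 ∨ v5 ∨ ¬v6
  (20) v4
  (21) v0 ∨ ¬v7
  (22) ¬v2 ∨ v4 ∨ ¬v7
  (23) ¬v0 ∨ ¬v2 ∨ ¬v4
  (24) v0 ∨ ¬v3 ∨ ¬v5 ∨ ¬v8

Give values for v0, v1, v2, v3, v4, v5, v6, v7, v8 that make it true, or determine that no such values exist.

Case v2 = True:
  (¬v0 ∨ ¬v2) forces v0 = False.
  Clause (v0 ∨ ¬v2) is falsified — contradiction.
Case v2 = False:
  Clause (v2) is falsified — contradiction.
Both cases fail, so the formula is unsatisfiable.

Unsatisfiable — no assignment works.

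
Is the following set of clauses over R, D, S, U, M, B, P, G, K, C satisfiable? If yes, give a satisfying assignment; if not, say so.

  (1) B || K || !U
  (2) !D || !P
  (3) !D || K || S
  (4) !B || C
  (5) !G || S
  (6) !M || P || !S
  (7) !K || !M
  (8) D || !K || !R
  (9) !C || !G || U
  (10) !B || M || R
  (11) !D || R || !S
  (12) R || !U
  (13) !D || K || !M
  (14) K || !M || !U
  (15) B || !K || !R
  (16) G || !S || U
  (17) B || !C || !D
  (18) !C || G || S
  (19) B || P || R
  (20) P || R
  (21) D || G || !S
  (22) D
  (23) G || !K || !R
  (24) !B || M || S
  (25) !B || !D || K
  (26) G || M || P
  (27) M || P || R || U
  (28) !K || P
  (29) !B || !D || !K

Unit clause (D) forces D = True.
In (!D || !P) only !P is left, so P = False.
In (P || R) only R is left, so R = True.
In (!K || P) only !K is left, so K = False.
In (!D || K || S) only S is left, so S = True.
In (!M || P || !S) only !M is left, so M = False.
In (!B || !D || K) only !B is left, so B = False.
In (G || M || P) only G is left, so G = True.
In (B || K || !U) only !U is left, so U = False.
In (!C || !G || U) only !C is left, so C = False.
All clauses satisfied.

R = True, D = True, S = True, U = False, M = False, B = False, P = False, G = True, K = False, C = False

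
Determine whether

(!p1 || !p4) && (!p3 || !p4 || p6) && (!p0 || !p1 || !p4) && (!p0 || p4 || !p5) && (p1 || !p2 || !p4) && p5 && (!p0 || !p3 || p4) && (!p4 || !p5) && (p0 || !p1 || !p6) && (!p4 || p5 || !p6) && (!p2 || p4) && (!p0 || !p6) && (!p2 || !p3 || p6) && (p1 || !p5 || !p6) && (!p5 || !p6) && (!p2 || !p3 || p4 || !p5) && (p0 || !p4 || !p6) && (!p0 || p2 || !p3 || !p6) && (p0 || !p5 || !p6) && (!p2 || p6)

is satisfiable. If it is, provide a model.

p0: False, p1: True, p2: False, p3: False, p4: False, p5: True, p6: False

Unit clause (p5) forces p5 = True.
In (!p4 || !p5) only !p4 is left, so p4 = False.
In (!p2 || p4) only !p2 is left, so p2 = False.
In (!p5 || !p6) only !p6 is left, so p6 = False.
In (!p0 || p4 || !p5) only !p0 is left, so p0 = False.
Set p1 = True.
Set p3 = False.
All clauses satisfied.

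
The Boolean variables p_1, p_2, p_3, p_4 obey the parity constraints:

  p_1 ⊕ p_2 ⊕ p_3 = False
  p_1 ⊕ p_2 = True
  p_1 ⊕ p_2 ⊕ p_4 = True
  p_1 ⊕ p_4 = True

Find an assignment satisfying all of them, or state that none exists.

p_1 = True, p_2 = False, p_3 = True, p_4 = False

p_1 ⊕ p_2 ⊕ p_3 = T ⊕ F ⊕ T = False ✓
p_1 ⊕ p_2 = T ⊕ F = True ✓
p_1 ⊕ p_2 ⊕ p_4 = T ⊕ F ⊕ F = True ✓
p_1 ⊕ p_4 = T ⊕ F = True ✓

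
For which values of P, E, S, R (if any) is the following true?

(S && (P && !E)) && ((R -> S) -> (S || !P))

P = True, E = False, S = True, R = True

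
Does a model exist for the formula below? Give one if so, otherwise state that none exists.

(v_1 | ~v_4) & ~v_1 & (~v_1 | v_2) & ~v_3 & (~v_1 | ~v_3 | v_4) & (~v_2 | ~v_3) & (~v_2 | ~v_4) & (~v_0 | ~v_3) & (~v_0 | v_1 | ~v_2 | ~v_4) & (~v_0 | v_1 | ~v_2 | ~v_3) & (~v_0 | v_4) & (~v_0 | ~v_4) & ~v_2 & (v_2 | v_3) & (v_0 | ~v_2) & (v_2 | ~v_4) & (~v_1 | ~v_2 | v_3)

Case v_2 = True:
  Clause (~v_2) is falsified — contradiction.
Case v_2 = False:
  (~v_1) forces v_1 = False.
  (v_1 | ~v_4) forces v_4 = False.
  (~v_3) forces v_3 = False.
  Clause (v_2 | v_3) is falsified — contradiction.
Both cases fail, so the formula is unsatisfiable.

No satisfying assignment exists.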